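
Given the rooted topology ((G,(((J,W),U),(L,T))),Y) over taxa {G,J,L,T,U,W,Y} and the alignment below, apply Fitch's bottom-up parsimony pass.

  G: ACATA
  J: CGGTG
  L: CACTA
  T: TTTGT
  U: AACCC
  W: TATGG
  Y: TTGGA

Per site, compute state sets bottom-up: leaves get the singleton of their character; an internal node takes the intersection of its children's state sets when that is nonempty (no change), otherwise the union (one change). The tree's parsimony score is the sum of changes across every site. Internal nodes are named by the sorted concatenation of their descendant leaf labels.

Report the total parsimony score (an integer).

20

site 0, node JW: J={C} ∪ W={T} → {C,T} (+1)
site 0, node JUW: JW={C,T} ∪ U={A} → {A,C,T} (+1)
site 0, node LT: L={C} ∪ T={T} → {C,T} (+1)
site 0, node JLTUW: JUW={A,C,T} ∩ LT={C,T} → {C,T} (+0)
site 0, node GJLTUW: G={A} ∪ JLTUW={C,T} → {A,C,T} (+1)
site 0, node GJLTUWY: GJLTUW={A,C,T} ∩ Y={T} → {T} (+0)
site 1, node JW: J={G} ∪ W={A} → {A,G} (+1)
site 1, node JUW: JW={A,G} ∩ U={A} → {A} (+0)
site 1, node LT: L={A} ∪ T={T} → {A,T} (+1)
site 1, node JLTUW: JUW={A} ∩ LT={A,T} → {A} (+0)
site 1, node GJLTUW: G={C} ∪ JLTUW={A} → {A,C} (+1)
site 1, node GJLTUWY: GJLTUW={A,C} ∪ Y={T} → {A,C,T} (+1)
site 2, node JW: J={G} ∪ W={T} → {G,T} (+1)
site 2, node JUW: JW={G,T} ∪ U={C} → {C,G,T} (+1)
site 2, node LT: L={C} ∪ T={T} → {C,T} (+1)
site 2, node JLTUW: JUW={C,G,T} ∩ LT={C,T} → {C,T} (+0)
site 2, node GJLTUW: G={A} ∪ JLTUW={C,T} → {A,C,T} (+1)
site 2, node GJLTUWY: GJLTUW={A,C,T} ∪ Y={G} → {A,C,G,T} (+1)
site 3, node JW: J={T} ∪ W={G} → {G,T} (+1)
site 3, node JUW: JW={G,T} ∪ U={C} → {C,G,T} (+1)
site 3, node LT: L={T} ∪ T={G} → {G,T} (+1)
site 3, node JLTUW: JUW={C,G,T} ∩ LT={G,T} → {G,T} (+0)
site 3, node GJLTUW: G={T} ∩ JLTUW={G,T} → {T} (+0)
site 3, node GJLTUWY: GJLTUW={T} ∪ Y={G} → {G,T} (+1)
site 4, node JW: J={G} ∩ W={G} → {G} (+0)
site 4, node JUW: JW={G} ∪ U={C} → {C,G} (+1)
site 4, node LT: L={A} ∪ T={T} → {A,T} (+1)
site 4, node JLTUW: JUW={C,G} ∪ LT={A,T} → {A,C,G,T} (+1)
site 4, node GJLTUW: G={A} ∩ JLTUW={A,C,G,T} → {A} (+0)
site 4, node GJLTUWY: GJLTUW={A} ∩ Y={A} → {A} (+0)
per-site changes: [4, 4, 5, 4, 3]; total = 20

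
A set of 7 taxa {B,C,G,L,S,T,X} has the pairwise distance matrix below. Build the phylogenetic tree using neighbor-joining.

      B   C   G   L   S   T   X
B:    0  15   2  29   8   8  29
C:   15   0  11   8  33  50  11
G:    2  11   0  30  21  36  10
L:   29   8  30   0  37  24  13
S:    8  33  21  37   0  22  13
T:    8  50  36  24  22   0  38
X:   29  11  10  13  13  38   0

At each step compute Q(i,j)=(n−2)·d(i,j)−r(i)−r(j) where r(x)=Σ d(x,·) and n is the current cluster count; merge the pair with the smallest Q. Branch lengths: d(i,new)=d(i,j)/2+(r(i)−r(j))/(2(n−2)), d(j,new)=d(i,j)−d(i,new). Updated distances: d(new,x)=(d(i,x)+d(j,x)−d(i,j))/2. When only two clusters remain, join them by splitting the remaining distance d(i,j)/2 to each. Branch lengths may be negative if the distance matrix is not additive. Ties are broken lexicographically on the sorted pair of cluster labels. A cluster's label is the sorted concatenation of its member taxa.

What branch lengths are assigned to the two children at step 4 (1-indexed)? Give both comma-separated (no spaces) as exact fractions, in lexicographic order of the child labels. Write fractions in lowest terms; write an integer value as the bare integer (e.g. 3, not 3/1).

35/4,15/4

1. join B+T (d=8, Q=-229) ⇒ BT; edges |B|=-47/10, |T|=127/10
  updated: d(BT,C)=57/2, d(BT,G)=15, d(BT,L)=45/2, d(BT,S)=11, d(BT,X)=59/2
2. join BT+S (d=11, Q=-355/2) ⇒ BST; edges |BT|=71/16, |S|=105/16
  updated: d(BST,C)=101/4, d(BST,G)=25/2, d(BST,L)=97/4, d(BST,X)=63/4
3. join C+L (d=8, Q=-213/2) ⇒ CL; edges |C|=2/3, |L|=22/3
  updated: d(BST,CL)=83/4, d(CL,G)=33/2, d(CL,X)=8
4. join BST+G (d=25/2, Q=-63) ⇒ BGST; edges |BST|=35/4, |G|=15/4
  updated: d(BGST,CL)=99/8, d(BGST,X)=53/8
5. join BGST+CL (d=99/8, Q=-27) ⇒ BCGLST; edges |BGST|=11/2, |CL|=55/8
  updated: d(BCGLST,X)=9/8
6. join BCGLST+X (d=9/8) ⇒ BCGLSTX; edges |BCGLST|=9/16, |X|=9/16
final tree: (((((B:-47/10,T:127/10):71/16,S:105/16):35/4,G:15/4):11/2,(C:2/3,L:22/3):55/8):9/16,X:9/16)
total length: 53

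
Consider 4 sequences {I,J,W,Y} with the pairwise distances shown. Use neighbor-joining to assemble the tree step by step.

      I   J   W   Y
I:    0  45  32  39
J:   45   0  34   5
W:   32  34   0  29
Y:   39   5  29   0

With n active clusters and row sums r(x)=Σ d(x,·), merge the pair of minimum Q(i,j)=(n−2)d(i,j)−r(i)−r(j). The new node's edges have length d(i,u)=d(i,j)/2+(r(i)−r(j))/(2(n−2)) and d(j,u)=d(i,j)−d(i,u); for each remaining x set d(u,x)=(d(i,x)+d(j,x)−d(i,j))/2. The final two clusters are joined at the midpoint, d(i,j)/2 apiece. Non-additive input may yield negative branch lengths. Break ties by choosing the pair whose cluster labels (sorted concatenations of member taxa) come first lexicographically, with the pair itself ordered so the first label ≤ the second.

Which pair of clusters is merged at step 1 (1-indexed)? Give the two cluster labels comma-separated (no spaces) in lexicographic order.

I,W

iteration 1: select I,W (d=32, Q=-147); attach at lengths (85/4, 43/4); label the merged cluster IW
  updated: d(IW,J)=47/2, d(IW,Y)=18
iteration 2: select IW,J (d=47/2, Q=-93/2); attach at lengths (73/4, 21/4); label the merged cluster IJW
  updated: d(IJW,Y)=-1/4
iteration 3: select IJW,Y (d=-1/4); attach at lengths (-1/8, -1/8); label the merged cluster IJWY
final tree: (((I:85/4,W:43/4):73/4,J:21/4):-1/8,Y:-1/8)
total length: 221/4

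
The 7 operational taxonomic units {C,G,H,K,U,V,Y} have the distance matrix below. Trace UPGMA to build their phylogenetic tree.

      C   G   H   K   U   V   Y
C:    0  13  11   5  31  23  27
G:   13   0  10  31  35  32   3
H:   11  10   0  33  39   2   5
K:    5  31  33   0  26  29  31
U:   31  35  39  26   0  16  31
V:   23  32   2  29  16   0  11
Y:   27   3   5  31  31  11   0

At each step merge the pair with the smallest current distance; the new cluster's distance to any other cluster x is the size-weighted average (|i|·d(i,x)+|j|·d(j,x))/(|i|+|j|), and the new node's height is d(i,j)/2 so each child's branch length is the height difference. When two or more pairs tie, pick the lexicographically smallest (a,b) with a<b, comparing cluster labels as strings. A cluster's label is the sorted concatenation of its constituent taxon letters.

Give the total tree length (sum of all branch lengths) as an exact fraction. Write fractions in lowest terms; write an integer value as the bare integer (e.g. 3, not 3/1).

iteration 1: select H,V (d=2); attach at lengths (1, 1); label the merged cluster HV
  updated: d(C,HV)=17, d(G,HV)=21, d(HV,K)=31, d(HV,U)=55/2, d(HV,Y)=8
iteration 2: select G,Y (d=3); attach at lengths (3/2, 3/2); label the merged cluster GY
  updated: d(C,GY)=20, d(GY,HV)=29/2, d(GY,K)=31, d(GY,U)=33
iteration 3: select C,K (d=5); attach at lengths (5/2, 5/2); label the merged cluster CK
  updated: d(CK,GY)=51/2, d(CK,HV)=24, d(CK,U)=57/2
iteration 4: select GY,HV (d=29/2); attach at lengths (23/4, 25/4); label the merged cluster GHVY
  updated: d(CK,GHVY)=99/4, d(GHVY,U)=121/4
iteration 5: select CK,GHVY (d=99/4); attach at lengths (79/8, 41/8); label the merged cluster CGHKVY
  updated: d(CGHKVY,U)=89/3
iteration 6: select CGHKVY,U (d=89/3); attach at lengths (59/24, 89/6); label the merged cluster CGHKUVY
final tree: (((C:5/2,K:5/2):79/8,((G:3/2,Y:3/2):23/4,(H:1,V:1):25/4):41/8):59/24,U:89/6)
total length: 1303/24

1303/24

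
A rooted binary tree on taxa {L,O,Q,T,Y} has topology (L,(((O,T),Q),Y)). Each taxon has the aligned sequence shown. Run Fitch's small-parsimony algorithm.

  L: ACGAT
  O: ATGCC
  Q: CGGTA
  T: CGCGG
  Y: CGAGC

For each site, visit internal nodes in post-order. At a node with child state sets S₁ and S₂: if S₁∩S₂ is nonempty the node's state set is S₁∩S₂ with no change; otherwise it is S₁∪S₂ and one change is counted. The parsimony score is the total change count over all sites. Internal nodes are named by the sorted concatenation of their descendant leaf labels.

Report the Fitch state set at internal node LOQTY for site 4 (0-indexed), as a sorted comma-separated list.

[col 0] OT: children O:{A}, T:{C} ∪→ {A,C}; cost 1
[col 0] OQT: children OT:{A,C}, Q:{C} ∩→ {C}; cost 0
[col 0] OQTY: children OQT:{C}, Y:{C} ∩→ {C}; cost 0
[col 0] LOQTY: children L:{A}, OQTY:{C} ∪→ {A,C}; cost 1
[col 1] OT: children O:{T}, T:{G} ∪→ {G,T}; cost 1
[col 1] OQT: children OT:{G,T}, Q:{G} ∩→ {G}; cost 0
[col 1] OQTY: children OQT:{G}, Y:{G} ∩→ {G}; cost 0
[col 1] LOQTY: children L:{C}, OQTY:{G} ∪→ {C,G}; cost 1
[col 2] OT: children O:{G}, T:{C} ∪→ {C,G}; cost 1
[col 2] OQT: children OT:{C,G}, Q:{G} ∩→ {G}; cost 0
[col 2] OQTY: children OQT:{G}, Y:{A} ∪→ {A,G}; cost 1
[col 2] LOQTY: children L:{G}, OQTY:{A,G} ∩→ {G}; cost 0
[col 3] OT: children O:{C}, T:{G} ∪→ {C,G}; cost 1
[col 3] OQT: children OT:{C,G}, Q:{T} ∪→ {C,G,T}; cost 1
[col 3] OQTY: children OQT:{C,G,T}, Y:{G} ∩→ {G}; cost 0
[col 3] LOQTY: children L:{A}, OQTY:{G} ∪→ {A,G}; cost 1
[col 4] OT: children O:{C}, T:{G} ∪→ {C,G}; cost 1
[col 4] OQT: children OT:{C,G}, Q:{A} ∪→ {A,C,G}; cost 1
[col 4] OQTY: children OQT:{A,C,G}, Y:{C} ∩→ {C}; cost 0
[col 4] LOQTY: children L:{T}, OQTY:{C} ∪→ {C,T}; cost 1
per-site changes: [2, 2, 2, 3, 3]; total = 12

C,T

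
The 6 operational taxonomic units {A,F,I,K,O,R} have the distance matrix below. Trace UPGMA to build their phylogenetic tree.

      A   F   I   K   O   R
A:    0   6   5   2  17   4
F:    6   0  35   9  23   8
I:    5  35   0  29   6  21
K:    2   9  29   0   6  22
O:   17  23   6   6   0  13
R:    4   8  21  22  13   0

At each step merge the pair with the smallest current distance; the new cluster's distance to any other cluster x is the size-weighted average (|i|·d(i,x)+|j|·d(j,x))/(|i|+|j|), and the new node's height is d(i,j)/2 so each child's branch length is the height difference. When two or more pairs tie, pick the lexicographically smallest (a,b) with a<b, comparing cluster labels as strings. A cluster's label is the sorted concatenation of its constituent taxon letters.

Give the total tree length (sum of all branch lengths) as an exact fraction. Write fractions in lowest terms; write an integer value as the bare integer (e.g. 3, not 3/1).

769/24

iteration 1: select A,K (d=2); attach at lengths (1, 1); label the merged cluster AK
  updated: d(AK,F)=15/2, d(AK,I)=17, d(AK,O)=23/2, d(AK,R)=13
iteration 2: select I,O (d=6); attach at lengths (3, 3); label the merged cluster IO
  updated: d(AK,IO)=57/4, d(F,IO)=29, d(IO,R)=17
iteration 3: select AK,F (d=15/2); attach at lengths (11/4, 15/4); label the merged cluster AFK
  updated: d(AFK,IO)=115/6, d(AFK,R)=34/3
iteration 4: select AFK,R (d=34/3); attach at lengths (23/12, 17/3); label the merged cluster AFKR
  updated: d(AFKR,IO)=149/8
iteration 5: select AFKR,IO (d=149/8); attach at lengths (175/48, 101/16); label the merged cluster AFIKOR
final tree: ((((A:1,K:1):11/4,F:15/4):23/12,R:17/3):175/48,(I:3,O:3):101/16)
total length: 769/24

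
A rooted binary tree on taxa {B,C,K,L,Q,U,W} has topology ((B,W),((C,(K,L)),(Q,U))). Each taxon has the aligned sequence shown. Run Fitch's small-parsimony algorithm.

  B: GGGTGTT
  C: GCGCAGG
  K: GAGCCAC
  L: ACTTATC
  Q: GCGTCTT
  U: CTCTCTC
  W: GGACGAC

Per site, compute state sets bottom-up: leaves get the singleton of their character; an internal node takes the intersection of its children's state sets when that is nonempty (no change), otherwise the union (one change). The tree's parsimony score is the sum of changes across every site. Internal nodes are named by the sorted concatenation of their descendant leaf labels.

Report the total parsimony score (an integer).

20

BW@0: {G} ∩ {G} = {G} (intersection, +0)
KL@0: {G} ∪ {A} = {A,G} (union, +1)
CKL@0: {G} ∩ {A,G} = {G} (intersection, +0)
QU@0: {G} ∪ {C} = {C,G} (union, +1)
CKLQU@0: {G} ∩ {C,G} = {G} (intersection, +0)
BCKLQUW@0: {G} ∩ {G} = {G} (intersection, +0)
BW@1: {G} ∩ {G} = {G} (intersection, +0)
KL@1: {A} ∪ {C} = {A,C} (union, +1)
CKL@1: {C} ∩ {A,C} = {C} (intersection, +0)
QU@1: {C} ∪ {T} = {C,T} (union, +1)
CKLQU@1: {C} ∩ {C,T} = {C} (intersection, +0)
BCKLQUW@1: {G} ∪ {C} = {C,G} (union, +1)
BW@2: {G} ∪ {A} = {A,G} (union, +1)
KL@2: {G} ∪ {T} = {G,T} (union, +1)
CKL@2: {G} ∩ {G,T} = {G} (intersection, +0)
QU@2: {G} ∪ {C} = {C,G} (union, +1)
CKLQU@2: {G} ∩ {C,G} = {G} (intersection, +0)
BCKLQUW@2: {A,G} ∩ {G} = {G} (intersection, +0)
BW@3: {T} ∪ {C} = {C,T} (union, +1)
KL@3: {C} ∪ {T} = {C,T} (union, +1)
CKL@3: {C} ∩ {C,T} = {C} (intersection, +0)
QU@3: {T} ∩ {T} = {T} (intersection, +0)
CKLQU@3: {C} ∪ {T} = {C,T} (union, +1)
BCKLQUW@3: {C,T} ∩ {C,T} = {C,T} (intersection, +0)
BW@4: {G} ∩ {G} = {G} (intersection, +0)
KL@4: {C} ∪ {A} = {A,C} (union, +1)
CKL@4: {A} ∩ {A,C} = {A} (intersection, +0)
QU@4: {C} ∩ {C} = {C} (intersection, +0)
CKLQU@4: {A} ∪ {C} = {A,C} (union, +1)
BCKLQUW@4: {G} ∪ {A,C} = {A,C,G} (union, +1)
BW@5: {T} ∪ {A} = {A,T} (union, +1)
KL@5: {A} ∪ {T} = {A,T} (union, +1)
CKL@5: {G} ∪ {A,T} = {A,G,T} (union, +1)
QU@5: {T} ∩ {T} = {T} (intersection, +0)
CKLQU@5: {A,G,T} ∩ {T} = {T} (intersection, +0)
BCKLQUW@5: {A,T} ∩ {T} = {T} (intersection, +0)
BW@6: {T} ∪ {C} = {C,T} (union, +1)
KL@6: {C} ∩ {C} = {C} (intersection, +0)
CKL@6: {G} ∪ {C} = {C,G} (union, +1)
QU@6: {T} ∪ {C} = {C,T} (union, +1)
CKLQU@6: {C,G} ∩ {C,T} = {C} (intersection, +0)
BCKLQUW@6: {C,T} ∩ {C} = {C} (intersection, +0)
per-site changes: [2, 3, 3, 3, 3, 3, 3]; total = 20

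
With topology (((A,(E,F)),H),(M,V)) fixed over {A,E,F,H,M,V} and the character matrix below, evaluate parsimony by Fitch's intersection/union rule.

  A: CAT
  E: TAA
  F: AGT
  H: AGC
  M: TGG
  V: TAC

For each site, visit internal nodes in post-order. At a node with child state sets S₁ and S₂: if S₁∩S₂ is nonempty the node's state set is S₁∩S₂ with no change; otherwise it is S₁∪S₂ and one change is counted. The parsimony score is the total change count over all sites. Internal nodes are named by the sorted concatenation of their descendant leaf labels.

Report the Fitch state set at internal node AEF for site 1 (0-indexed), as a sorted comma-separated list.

A

site 0, node EF: E={T} ∪ F={A} → {A,T} (+1)
site 0, node AEF: A={C} ∪ EF={A,T} → {A,C,T} (+1)
site 0, node AEFH: AEF={A,C,T} ∩ H={A} → {A} (+0)
site 0, node MV: M={T} ∩ V={T} → {T} (+0)
site 0, node AEFHMV: AEFH={A} ∪ MV={T} → {A,T} (+1)
site 1, node EF: E={A} ∪ F={G} → {A,G} (+1)
site 1, node AEF: A={A} ∩ EF={A,G} → {A} (+0)
site 1, node AEFH: AEF={A} ∪ H={G} → {A,G} (+1)
site 1, node MV: M={G} ∪ V={A} → {A,G} (+1)
site 1, node AEFHMV: AEFH={A,G} ∩ MV={A,G} → {A,G} (+0)
site 2, node EF: E={A} ∪ F={T} → {A,T} (+1)
site 2, node AEF: A={T} ∩ EF={A,T} → {T} (+0)
site 2, node AEFH: AEF={T} ∪ H={C} → {C,T} (+1)
site 2, node MV: M={G} ∪ V={C} → {C,G} (+1)
site 2, node AEFHMV: AEFH={C,T} ∩ MV={C,G} → {C} (+0)
per-site changes: [3, 3, 3]; total = 9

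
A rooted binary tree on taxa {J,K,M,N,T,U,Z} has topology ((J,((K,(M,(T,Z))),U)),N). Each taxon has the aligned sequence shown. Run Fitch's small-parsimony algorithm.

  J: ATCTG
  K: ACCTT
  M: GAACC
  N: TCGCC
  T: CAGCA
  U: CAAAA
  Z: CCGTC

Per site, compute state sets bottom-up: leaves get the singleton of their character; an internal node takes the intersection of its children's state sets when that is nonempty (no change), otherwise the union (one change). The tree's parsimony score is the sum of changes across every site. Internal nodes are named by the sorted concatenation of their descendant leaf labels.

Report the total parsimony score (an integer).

TZ@0: {C} ∩ {C} = {C} (intersection, +0)
MTZ@0: {G} ∪ {C} = {C,G} (union, +1)
KMTZ@0: {A} ∪ {C,G} = {A,C,G} (union, +1)
KMTUZ@0: {A,C,G} ∩ {C} = {C} (intersection, +0)
JKMTUZ@0: {A} ∪ {C} = {A,C} (union, +1)
JKMNTUZ@0: {A,C} ∪ {T} = {A,C,T} (union, +1)
TZ@1: {A} ∪ {C} = {A,C} (union, +1)
MTZ@1: {A} ∩ {A,C} = {A} (intersection, +0)
KMTZ@1: {C} ∪ {A} = {A,C} (union, +1)
KMTUZ@1: {A,C} ∩ {A} = {A} (intersection, +0)
JKMTUZ@1: {T} ∪ {A} = {A,T} (union, +1)
JKMNTUZ@1: {A,T} ∪ {C} = {A,C,T} (union, +1)
TZ@2: {G} ∩ {G} = {G} (intersection, +0)
MTZ@2: {A} ∪ {G} = {A,G} (union, +1)
KMTZ@2: {C} ∪ {A,G} = {A,C,G} (union, +1)
KMTUZ@2: {A,C,G} ∩ {A} = {A} (intersection, +0)
JKMTUZ@2: {C} ∪ {A} = {A,C} (union, +1)
JKMNTUZ@2: {A,C} ∪ {G} = {A,C,G} (union, +1)
TZ@3: {C} ∪ {T} = {C,T} (union, +1)
MTZ@3: {C} ∩ {C,T} = {C} (intersection, +0)
KMTZ@3: {T} ∪ {C} = {C,T} (union, +1)
KMTUZ@3: {C,T} ∪ {A} = {A,C,T} (union, +1)
JKMTUZ@3: {T} ∩ {A,C,T} = {T} (intersection, +0)
JKMNTUZ@3: {T} ∪ {C} = {C,T} (union, +1)
TZ@4: {A} ∪ {C} = {A,C} (union, +1)
MTZ@4: {C} ∩ {A,C} = {C} (intersection, +0)
KMTZ@4: {T} ∪ {C} = {C,T} (union, +1)
KMTUZ@4: {C,T} ∪ {A} = {A,C,T} (union, +1)
JKMTUZ@4: {G} ∪ {A,C,T} = {A,C,G,T} (union, +1)
JKMNTUZ@4: {A,C,G,T} ∩ {C} = {C} (intersection, +0)
per-site changes: [4, 4, 4, 4, 4]; total = 20

20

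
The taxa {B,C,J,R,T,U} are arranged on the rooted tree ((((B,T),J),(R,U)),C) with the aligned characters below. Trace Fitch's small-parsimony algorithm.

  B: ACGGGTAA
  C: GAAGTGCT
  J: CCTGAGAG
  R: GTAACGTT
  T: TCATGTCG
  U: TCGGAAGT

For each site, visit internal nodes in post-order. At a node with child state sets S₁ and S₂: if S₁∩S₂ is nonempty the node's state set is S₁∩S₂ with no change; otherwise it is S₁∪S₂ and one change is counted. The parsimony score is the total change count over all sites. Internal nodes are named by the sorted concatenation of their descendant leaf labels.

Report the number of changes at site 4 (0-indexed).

3

site 0, node BT: B={A} ∪ T={T} → {A,T} (+1)
site 0, node BJT: BT={A,T} ∪ J={C} → {A,C,T} (+1)
site 0, node RU: R={G} ∪ U={T} → {G,T} (+1)
site 0, node BJRTU: BJT={A,C,T} ∩ RU={G,T} → {T} (+0)
site 0, node BCJRTU: BJRTU={T} ∪ C={G} → {G,T} (+1)
site 1, node BT: B={C} ∩ T={C} → {C} (+0)
site 1, node BJT: BT={C} ∩ J={C} → {C} (+0)
site 1, node RU: R={T} ∪ U={C} → {C,T} (+1)
site 1, node BJRTU: BJT={C} ∩ RU={C,T} → {C} (+0)
site 1, node BCJRTU: BJRTU={C} ∪ C={A} → {A,C} (+1)
site 2, node BT: B={G} ∪ T={A} → {A,G} (+1)
site 2, node BJT: BT={A,G} ∪ J={T} → {A,G,T} (+1)
site 2, node RU: R={A} ∪ U={G} → {A,G} (+1)
site 2, node BJRTU: BJT={A,G,T} ∩ RU={A,G} → {A,G} (+0)
site 2, node BCJRTU: BJRTU={A,G} ∩ C={A} → {A} (+0)
site 3, node BT: B={G} ∪ T={T} → {G,T} (+1)
site 3, node BJT: BT={G,T} ∩ J={G} → {G} (+0)
site 3, node RU: R={A} ∪ U={G} → {A,G} (+1)
site 3, node BJRTU: BJT={G} ∩ RU={A,G} → {G} (+0)
site 3, node BCJRTU: BJRTU={G} ∩ C={G} → {G} (+0)
site 4, node BT: B={G} ∩ T={G} → {G} (+0)
site 4, node BJT: BT={G} ∪ J={A} → {A,G} (+1)
site 4, node RU: R={C} ∪ U={A} → {A,C} (+1)
site 4, node BJRTU: BJT={A,G} ∩ RU={A,C} → {A} (+0)
site 4, node BCJRTU: BJRTU={A} ∪ C={T} → {A,T} (+1)
site 5, node BT: B={T} ∩ T={T} → {T} (+0)
site 5, node BJT: BT={T} ∪ J={G} → {G,T} (+1)
site 5, node RU: R={G} ∪ U={A} → {A,G} (+1)
site 5, node BJRTU: BJT={G,T} ∩ RU={A,G} → {G} (+0)
site 5, node BCJRTU: BJRTU={G} ∩ C={G} → {G} (+0)
site 6, node BT: B={A} ∪ T={C} → {A,C} (+1)
site 6, node BJT: BT={A,C} ∩ J={A} → {A} (+0)
site 6, node RU: R={T} ∪ U={G} → {G,T} (+1)
site 6, node BJRTU: BJT={A} ∪ RU={G,T} → {A,G,T} (+1)
site 6, node BCJRTU: BJRTU={A,G,T} ∪ C={C} → {A,C,G,T} (+1)
site 7, node BT: B={A} ∪ T={G} → {A,G} (+1)
site 7, node BJT: BT={A,G} ∩ J={G} → {G} (+0)
site 7, node RU: R={T} ∩ U={T} → {T} (+0)
site 7, node BJRTU: BJT={G} ∪ RU={T} → {G,T} (+1)
site 7, node BCJRTU: BJRTU={G,T} ∩ C={T} → {T} (+0)
per-site changes: [4, 2, 3, 2, 3, 2, 4, 2]; total = 22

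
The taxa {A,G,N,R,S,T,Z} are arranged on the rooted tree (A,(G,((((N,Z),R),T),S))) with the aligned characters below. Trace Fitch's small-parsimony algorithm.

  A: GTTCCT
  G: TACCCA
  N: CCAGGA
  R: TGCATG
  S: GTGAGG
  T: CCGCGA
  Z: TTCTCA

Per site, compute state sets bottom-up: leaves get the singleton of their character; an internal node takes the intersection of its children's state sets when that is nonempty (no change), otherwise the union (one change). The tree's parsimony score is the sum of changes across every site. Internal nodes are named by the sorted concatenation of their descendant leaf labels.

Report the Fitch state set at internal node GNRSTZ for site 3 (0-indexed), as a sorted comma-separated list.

NZ@0: {C} ∪ {T} = {C,T} (union, +1)
NRZ@0: {C,T} ∩ {T} = {T} (intersection, +0)
NRTZ@0: {T} ∪ {C} = {C,T} (union, +1)
NRSTZ@0: {C,T} ∪ {G} = {C,G,T} (union, +1)
GNRSTZ@0: {T} ∩ {C,G,T} = {T} (intersection, +0)
AGNRSTZ@0: {G} ∪ {T} = {G,T} (union, +1)
NZ@1: {C} ∪ {T} = {C,T} (union, +1)
NRZ@1: {C,T} ∪ {G} = {C,G,T} (union, +1)
NRTZ@1: {C,G,T} ∩ {C} = {C} (intersection, +0)
NRSTZ@1: {C} ∪ {T} = {C,T} (union, +1)
GNRSTZ@1: {A} ∪ {C,T} = {A,C,T} (union, +1)
AGNRSTZ@1: {T} ∩ {A,C,T} = {T} (intersection, +0)
NZ@2: {A} ∪ {C} = {A,C} (union, +1)
NRZ@2: {A,C} ∩ {C} = {C} (intersection, +0)
NRTZ@2: {C} ∪ {G} = {C,G} (union, +1)
NRSTZ@2: {C,G} ∩ {G} = {G} (intersection, +0)
GNRSTZ@2: {C} ∪ {G} = {C,G} (union, +1)
AGNRSTZ@2: {T} ∪ {C,G} = {C,G,T} (union, +1)
NZ@3: {G} ∪ {T} = {G,T} (union, +1)
NRZ@3: {G,T} ∪ {A} = {A,G,T} (union, +1)
NRTZ@3: {A,G,T} ∪ {C} = {A,C,G,T} (union, +1)
NRSTZ@3: {A,C,G,T} ∩ {A} = {A} (intersection, +0)
GNRSTZ@3: {C} ∪ {A} = {A,C} (union, +1)
AGNRSTZ@3: {C} ∩ {A,C} = {C} (intersection, +0)
NZ@4: {G} ∪ {C} = {C,G} (union, +1)
NRZ@4: {C,G} ∪ {T} = {C,G,T} (union, +1)
NRTZ@4: {C,G,T} ∩ {G} = {G} (intersection, +0)
NRSTZ@4: {G} ∩ {G} = {G} (intersection, +0)
GNRSTZ@4: {C} ∪ {G} = {C,G} (union, +1)
AGNRSTZ@4: {C} ∩ {C,G} = {C} (intersection, +0)
NZ@5: {A} ∩ {A} = {A} (intersection, +0)
NRZ@5: {A} ∪ {G} = {A,G} (union, +1)
NRTZ@5: {A,G} ∩ {A} = {A} (intersection, +0)
NRSTZ@5: {A} ∪ {G} = {A,G} (union, +1)
GNRSTZ@5: {A} ∩ {A,G} = {A} (intersection, +0)
AGNRSTZ@5: {T} ∪ {A} = {A,T} (union, +1)
per-site changes: [4, 4, 4, 4, 3, 3]; total = 22

A,C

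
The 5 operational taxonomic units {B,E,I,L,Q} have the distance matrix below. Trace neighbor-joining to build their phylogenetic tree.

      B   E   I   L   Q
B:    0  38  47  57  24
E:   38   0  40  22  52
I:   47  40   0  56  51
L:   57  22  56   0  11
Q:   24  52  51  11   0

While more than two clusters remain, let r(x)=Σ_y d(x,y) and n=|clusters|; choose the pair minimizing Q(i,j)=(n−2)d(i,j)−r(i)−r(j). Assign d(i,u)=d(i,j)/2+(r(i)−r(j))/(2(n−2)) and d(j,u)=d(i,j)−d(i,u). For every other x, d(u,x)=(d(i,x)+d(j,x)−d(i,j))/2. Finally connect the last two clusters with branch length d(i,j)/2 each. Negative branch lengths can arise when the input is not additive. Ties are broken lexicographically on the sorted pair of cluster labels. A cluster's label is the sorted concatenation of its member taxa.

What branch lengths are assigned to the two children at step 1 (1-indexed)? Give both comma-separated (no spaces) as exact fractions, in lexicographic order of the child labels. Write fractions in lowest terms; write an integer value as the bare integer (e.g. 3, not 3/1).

step 1: merge (L,Q) at d=11, Q=-251; branch lengths L→41/6, Q→25/6; new cluster LQ
  updated: d(B,LQ)=35, d(E,LQ)=63/2, d(I,LQ)=48
step 2: merge (B,LQ) at d=35, Q=-329/2; branch lengths B→151/8, LQ→129/8; new cluster BLQ
  updated: d(BLQ,E)=69/4, d(BLQ,I)=30
step 3: merge (BLQ,E) at d=69/4, Q=-349/4; branch lengths BLQ→29/8, E→109/8; new cluster BELQ
  updated: d(BELQ,I)=211/8
step 4: merge (BELQ,I) at d=211/8; branch lengths BELQ→211/16, I→211/16; new cluster BEILQ
final tree: (((B:151/8,(L:41/6,Q:25/6):129/8):29/8,E:109/8):211/16,I:211/16)
total length: 717/8

41/6,25/6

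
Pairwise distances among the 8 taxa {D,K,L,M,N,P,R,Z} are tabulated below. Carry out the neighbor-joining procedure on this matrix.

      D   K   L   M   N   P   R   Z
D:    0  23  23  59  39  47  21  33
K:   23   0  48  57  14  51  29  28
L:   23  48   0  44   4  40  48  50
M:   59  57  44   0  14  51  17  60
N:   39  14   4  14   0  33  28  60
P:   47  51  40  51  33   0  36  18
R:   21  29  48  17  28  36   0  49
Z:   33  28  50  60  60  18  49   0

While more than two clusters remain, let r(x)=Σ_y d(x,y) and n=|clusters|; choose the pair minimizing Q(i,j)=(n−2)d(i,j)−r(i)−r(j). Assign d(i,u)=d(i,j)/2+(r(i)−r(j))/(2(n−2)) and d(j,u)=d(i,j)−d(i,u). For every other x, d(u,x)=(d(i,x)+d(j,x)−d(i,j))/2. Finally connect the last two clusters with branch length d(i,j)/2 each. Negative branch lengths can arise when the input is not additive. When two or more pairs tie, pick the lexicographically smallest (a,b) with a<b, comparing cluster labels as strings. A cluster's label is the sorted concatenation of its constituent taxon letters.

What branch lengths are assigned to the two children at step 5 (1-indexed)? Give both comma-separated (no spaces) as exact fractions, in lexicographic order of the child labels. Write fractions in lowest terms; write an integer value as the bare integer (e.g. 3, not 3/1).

45/4,47/4

1. join P+Z (d=18, Q=-466) ⇒ PZ; edges |P|=43/6, |Z|=65/6
  updated: d(D,PZ)=31, d(K,PZ)=61/2, d(L,PZ)=36, d(M,PZ)=93/2, d(N,PZ)=75/2, d(PZ,R)=67/2
2. join M+R (d=17, Q=-329) ⇒ MR; edges |M|=73/5, |R|=12/5
  updated: d(D,MR)=63/2, d(K,MR)=69/2, d(L,MR)=75/2, d(MR,N)=25/2, d(MR,PZ)=63/2
3. join L+N (d=4, Q=-479/2) ⇒ LN; edges |L|=115/16, |N|=-51/16
  updated: d(D,LN)=29, d(K,LN)=29, d(LN,MR)=23, d(LN,PZ)=139/4
4. join LN+MR (d=23, Q=-669/4) ⇒ LMNR; edges |LN|=257/24, |MR|=295/24
  updated: d(D,LMNR)=75/4, d(K,LMNR)=81/4, d(LMNR,PZ)=173/8
5. join D+K (d=23, Q=-201/2) ⇒ DK; edges |D|=45/4, |K|=47/4
  updated: d(DK,LMNR)=8, d(DK,PZ)=77/4
6. join DK+LMNR (d=8, Q=-391/8) ⇒ DKLMNR; edges |DK|=45/16, |LMNR|=83/16
  updated: d(DKLMNR,PZ)=263/16
7. join DKLMNR+PZ (d=263/16) ⇒ DKLMNPRZ; edges |DKLMNR|=263/32, |PZ|=263/32
final tree: (((D:45/4,K:47/4):45/16,((L:115/16,N:-51/16):257/24,(M:73/5,R:12/5):295/24):83/16):263/32,(P:43/6,Z:65/6):263/32)
total length: 1751/16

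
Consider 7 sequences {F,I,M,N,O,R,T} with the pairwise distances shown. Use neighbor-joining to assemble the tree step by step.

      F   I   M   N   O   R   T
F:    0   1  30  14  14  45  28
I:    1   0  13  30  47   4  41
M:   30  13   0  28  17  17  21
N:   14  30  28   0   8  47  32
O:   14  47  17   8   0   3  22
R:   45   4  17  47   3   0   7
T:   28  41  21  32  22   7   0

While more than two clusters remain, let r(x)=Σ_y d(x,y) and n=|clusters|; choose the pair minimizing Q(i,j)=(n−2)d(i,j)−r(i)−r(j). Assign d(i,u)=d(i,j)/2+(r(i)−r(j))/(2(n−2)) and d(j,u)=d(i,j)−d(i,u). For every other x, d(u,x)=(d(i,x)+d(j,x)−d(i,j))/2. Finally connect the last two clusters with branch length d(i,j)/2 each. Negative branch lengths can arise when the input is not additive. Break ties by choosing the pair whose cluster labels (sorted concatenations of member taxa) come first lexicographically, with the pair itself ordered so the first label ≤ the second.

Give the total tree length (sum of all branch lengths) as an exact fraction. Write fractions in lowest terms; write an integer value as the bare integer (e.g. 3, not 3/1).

111/2

iteration 1: select F,I (d=1, Q=-263); attach at lengths (1/10, 9/10); label the merged cluster FI
  updated: d(FI,M)=21, d(FI,N)=43/2, d(FI,O)=30, d(FI,R)=24, d(FI,T)=34
iteration 2: select R,T (d=7, Q=-186); attach at lengths (5/4, 23/4); label the merged cluster RT
  updated: d(FI,RT)=51/2, d(M,RT)=31/2, d(N,RT)=36, d(O,RT)=9
iteration 3: select N,O (d=8, Q=-267/2); attach at lengths (107/12, -11/12); label the merged cluster NO
  updated: d(FI,NO)=87/4, d(M,NO)=37/2, d(NO,RT)=37/2
iteration 4: select FI,NO (d=87/4, Q=-167/2); attach at lengths (53/4, 17/2); label the merged cluster FINO
  updated: d(FINO,M)=71/8, d(FINO,RT)=89/8
iteration 5: select FINO,M (d=71/8, Q=-71/2); attach at lengths (9/4, 53/8); label the merged cluster FIMNO
  updated: d(FIMNO,RT)=71/8
iteration 6: select FIMNO,RT (d=71/8); attach at lengths (71/16, 71/16); label the merged cluster FIMNORT
final tree: ((((F:1/10,I:9/10):53/4,(N:107/12,O:-11/12):17/2):9/4,M:53/8):71/16,(R:5/4,T:23/4):71/16)
total length: 111/2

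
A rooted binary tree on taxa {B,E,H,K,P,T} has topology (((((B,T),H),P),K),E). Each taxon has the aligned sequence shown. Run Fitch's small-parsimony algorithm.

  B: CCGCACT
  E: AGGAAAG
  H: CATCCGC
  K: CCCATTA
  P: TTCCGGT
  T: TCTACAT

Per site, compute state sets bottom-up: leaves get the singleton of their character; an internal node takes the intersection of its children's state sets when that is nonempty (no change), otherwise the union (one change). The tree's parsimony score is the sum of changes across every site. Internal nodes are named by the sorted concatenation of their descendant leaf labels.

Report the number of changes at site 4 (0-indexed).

site 0, node BT: B={C} ∪ T={T} → {C,T} (+1)
site 0, node BHT: BT={C,T} ∩ H={C} → {C} (+0)
site 0, node BHPT: BHT={C} ∪ P={T} → {C,T} (+1)
site 0, node BHKPT: BHPT={C,T} ∩ K={C} → {C} (+0)
site 0, node BEHKPT: BHKPT={C} ∪ E={A} → {A,C} (+1)
site 1, node BT: B={C} ∩ T={C} → {C} (+0)
site 1, node BHT: BT={C} ∪ H={A} → {A,C} (+1)
site 1, node BHPT: BHT={A,C} ∪ P={T} → {A,C,T} (+1)
site 1, node BHKPT: BHPT={A,C,T} ∩ K={C} → {C} (+0)
site 1, node BEHKPT: BHKPT={C} ∪ E={G} → {C,G} (+1)
site 2, node BT: B={G} ∪ T={T} → {G,T} (+1)
site 2, node BHT: BT={G,T} ∩ H={T} → {T} (+0)
site 2, node BHPT: BHT={T} ∪ P={C} → {C,T} (+1)
site 2, node BHKPT: BHPT={C,T} ∩ K={C} → {C} (+0)
site 2, node BEHKPT: BHKPT={C} ∪ E={G} → {C,G} (+1)
site 3, node BT: B={C} ∪ T={A} → {A,C} (+1)
site 3, node BHT: BT={A,C} ∩ H={C} → {C} (+0)
site 3, node BHPT: BHT={C} ∩ P={C} → {C} (+0)
site 3, node BHKPT: BHPT={C} ∪ K={A} → {A,C} (+1)
site 3, node BEHKPT: BHKPT={A,C} ∩ E={A} → {A} (+0)
site 4, node BT: B={A} ∪ T={C} → {A,C} (+1)
site 4, node BHT: BT={A,C} ∩ H={C} → {C} (+0)
site 4, node BHPT: BHT={C} ∪ P={G} → {C,G} (+1)
site 4, node BHKPT: BHPT={C,G} ∪ K={T} → {C,G,T} (+1)
site 4, node BEHKPT: BHKPT={C,G,T} ∪ E={A} → {A,C,G,T} (+1)
site 5, node BT: B={C} ∪ T={A} → {A,C} (+1)
site 5, node BHT: BT={A,C} ∪ H={G} → {A,C,G} (+1)
site 5, node BHPT: BHT={A,C,G} ∩ P={G} → {G} (+0)
site 5, node BHKPT: BHPT={G} ∪ K={T} → {G,T} (+1)
site 5, node BEHKPT: BHKPT={G,T} ∪ E={A} → {A,G,T} (+1)
site 6, node BT: B={T} ∩ T={T} → {T} (+0)
site 6, node BHT: BT={T} ∪ H={C} → {C,T} (+1)
site 6, node BHPT: BHT={C,T} ∩ P={T} → {T} (+0)
site 6, node BHKPT: BHPT={T} ∪ K={A} → {A,T} (+1)
site 6, node BEHKPT: BHKPT={A,T} ∪ E={G} → {A,G,T} (+1)
per-site changes: [3, 3, 3, 2, 4, 4, 3]; total = 22

4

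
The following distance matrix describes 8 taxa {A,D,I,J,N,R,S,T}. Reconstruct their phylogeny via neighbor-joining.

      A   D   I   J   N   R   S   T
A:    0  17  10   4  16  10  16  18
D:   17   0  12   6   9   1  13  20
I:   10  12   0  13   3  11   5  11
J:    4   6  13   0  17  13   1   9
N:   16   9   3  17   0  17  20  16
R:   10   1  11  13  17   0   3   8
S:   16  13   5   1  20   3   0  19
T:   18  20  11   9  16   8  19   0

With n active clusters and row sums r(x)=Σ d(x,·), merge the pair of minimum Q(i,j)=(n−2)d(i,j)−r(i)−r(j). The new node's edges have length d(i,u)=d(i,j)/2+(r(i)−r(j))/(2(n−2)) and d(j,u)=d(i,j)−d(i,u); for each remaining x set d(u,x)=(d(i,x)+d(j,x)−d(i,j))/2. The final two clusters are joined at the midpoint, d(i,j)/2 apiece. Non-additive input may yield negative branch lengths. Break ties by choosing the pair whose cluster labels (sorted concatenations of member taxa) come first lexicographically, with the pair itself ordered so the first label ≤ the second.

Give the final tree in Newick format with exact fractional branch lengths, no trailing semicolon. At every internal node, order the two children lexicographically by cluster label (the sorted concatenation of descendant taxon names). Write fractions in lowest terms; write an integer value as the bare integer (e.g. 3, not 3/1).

1. join I+N (d=3, Q=-145) ⇒ IN; edges |I|=-5/4, |N|=17/4
  updated: d(A,IN)=23/2, d(D,IN)=9, d(IN,J)=27/2, d(IN,R)=25/2, d(IN,S)=11, d(IN,T)=12
2. join D+R (d=1, Q=-217/2) ⇒ DR; edges |D|=47/20, |R|=-27/20
  updated: d(A,DR)=13, d(DR,IN)=41/4, d(DR,J)=9, d(DR,S)=15/2, d(DR,T)=27/2
3. join J+S (d=1, Q=-87) ⇒ JS; edges |J|=-7/4, |S|=11/4
  updated: d(A,JS)=19/2, d(DR,JS)=31/4, d(IN,JS)=47/4, d(JS,T)=27/2
4. join IN+T (d=12, Q=-133/2) ⇒ INT; edges |IN|=49/12, |T|=95/12
  updated: d(A,INT)=35/4, d(DR,INT)=47/8, d(INT,JS)=53/8
5. join A+JS (d=19/2, Q=-289/8) ⇒ AJS; edges |A|=211/32, |JS|=93/32
  updated: d(AJS,DR)=45/8, d(AJS,INT)=47/16
6. join AJS+DR (d=45/8, Q=-231/16) ⇒ ADJRS; edges |AJS|=43/32, |DR|=137/32
  updated: d(ADJRS,INT)=51/32
7. join ADJRS+INT (d=51/32) ⇒ ADIJNRST; edges |ADJRS|=51/64, |INT|=51/64
final tree: (((A:211/32,(J:-7/4,S:11/4):93/32):43/32,(D:47/20,R:-27/20):137/32):51/64,((I:-5/4,N:17/4):49/12,T:95/12):51/64)
total length: 1079/32

(((A:211/32,(J:-7/4,S:11/4):93/32):43/32,(D:47/20,R:-27/20):137/32):51/64,((I:-5/4,N:17/4):49/12,T:95/12):51/64)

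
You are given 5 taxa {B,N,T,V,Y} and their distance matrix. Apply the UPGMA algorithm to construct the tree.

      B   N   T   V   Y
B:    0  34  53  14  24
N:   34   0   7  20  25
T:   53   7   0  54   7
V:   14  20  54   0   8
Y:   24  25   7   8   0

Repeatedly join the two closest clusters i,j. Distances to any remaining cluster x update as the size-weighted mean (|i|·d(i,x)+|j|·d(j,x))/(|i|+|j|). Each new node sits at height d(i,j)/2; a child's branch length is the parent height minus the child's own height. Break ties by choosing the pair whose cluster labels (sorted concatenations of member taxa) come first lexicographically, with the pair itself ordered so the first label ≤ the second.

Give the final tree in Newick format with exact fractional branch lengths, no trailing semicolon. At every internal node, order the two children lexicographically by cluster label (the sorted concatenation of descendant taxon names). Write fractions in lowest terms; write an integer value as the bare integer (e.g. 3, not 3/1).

((B:19/2,(V:4,Y:4):11/2):79/12,(N:7/2,T:7/2):151/12)

iteration 1: select N,T (d=7); attach at lengths (7/2, 7/2); label the merged cluster NT
  updated: d(B,NT)=87/2, d(NT,V)=37, d(NT,Y)=16
iteration 2: select V,Y (d=8); attach at lengths (4, 4); label the merged cluster VY
  updated: d(B,VY)=19, d(NT,VY)=53/2
iteration 3: select B,VY (d=19); attach at lengths (19/2, 11/2); label the merged cluster BVY
  updated: d(BVY,NT)=193/6
iteration 4: select BVY,NT (d=193/6); attach at lengths (79/12, 151/12); label the merged cluster BNTVY
final tree: ((B:19/2,(V:4,Y:4):11/2):79/12,(N:7/2,T:7/2):151/12)
total length: 295/6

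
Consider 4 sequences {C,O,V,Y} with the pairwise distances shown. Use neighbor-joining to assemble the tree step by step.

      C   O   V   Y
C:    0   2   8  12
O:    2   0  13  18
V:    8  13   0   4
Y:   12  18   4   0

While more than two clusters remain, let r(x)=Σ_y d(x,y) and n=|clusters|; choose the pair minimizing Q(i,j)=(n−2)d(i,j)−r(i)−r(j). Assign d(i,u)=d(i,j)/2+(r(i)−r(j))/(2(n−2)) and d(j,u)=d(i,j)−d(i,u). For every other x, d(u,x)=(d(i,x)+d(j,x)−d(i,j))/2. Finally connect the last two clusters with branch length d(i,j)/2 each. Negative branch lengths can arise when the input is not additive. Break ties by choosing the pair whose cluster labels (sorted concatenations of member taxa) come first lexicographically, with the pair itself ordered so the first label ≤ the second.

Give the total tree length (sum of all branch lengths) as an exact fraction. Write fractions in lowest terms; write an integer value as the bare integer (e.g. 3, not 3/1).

63/4

step 1: merge (C,O) at d=2, Q=-51; branch lengths C→-7/4, O→15/4; new cluster CO
  updated: d(CO,V)=19/2, d(CO,Y)=14
step 2: merge (CO,V) at d=19/2, Q=-55/2; branch lengths CO→39/4, V→-1/4; new cluster COV
  updated: d(COV,Y)=17/4
step 3: merge (COV,Y) at d=17/4; branch lengths COV→17/8, Y→17/8; new cluster COVY
final tree: (((C:-7/4,O:15/4):39/4,V:-1/4):17/8,Y:17/8)
total length: 63/4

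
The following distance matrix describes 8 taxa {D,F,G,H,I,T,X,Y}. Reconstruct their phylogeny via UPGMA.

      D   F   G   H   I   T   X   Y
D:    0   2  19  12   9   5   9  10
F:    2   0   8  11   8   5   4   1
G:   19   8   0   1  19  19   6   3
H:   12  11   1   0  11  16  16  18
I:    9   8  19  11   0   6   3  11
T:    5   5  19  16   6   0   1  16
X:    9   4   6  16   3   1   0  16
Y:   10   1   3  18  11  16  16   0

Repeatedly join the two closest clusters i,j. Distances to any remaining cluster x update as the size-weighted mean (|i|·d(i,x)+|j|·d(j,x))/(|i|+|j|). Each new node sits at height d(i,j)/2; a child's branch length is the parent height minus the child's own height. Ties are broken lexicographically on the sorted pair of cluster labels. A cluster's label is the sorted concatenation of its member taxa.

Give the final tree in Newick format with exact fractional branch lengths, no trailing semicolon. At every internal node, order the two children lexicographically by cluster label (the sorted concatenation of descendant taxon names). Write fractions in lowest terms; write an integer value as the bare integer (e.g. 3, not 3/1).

iteration 1: select F,Y (d=1); attach at lengths (1/2, 1/2); label the merged cluster FY
  updated: d(D,FY)=6, d(FY,G)=11/2, d(FY,H)=29/2, d(FY,I)=19/2, d(FY,T)=21/2, d(FY,X)=10
iteration 2: select G,H (d=1); attach at lengths (1/2, 1/2); label the merged cluster GH
  updated: d(D,GH)=31/2, d(FY,GH)=10, d(GH,I)=15, d(GH,T)=35/2, d(GH,X)=11
iteration 3: select T,X (d=1); attach at lengths (1/2, 1/2); label the merged cluster TX
  updated: d(D,TX)=7, d(FY,TX)=41/4, d(GH,TX)=57/4, d(I,TX)=9/2
iteration 4: select I,TX (d=9/2); attach at lengths (9/4, 7/4); label the merged cluster ITX
  updated: d(D,ITX)=23/3, d(FY,ITX)=10, d(GH,ITX)=29/2
iteration 5: select D,FY (d=6); attach at lengths (3, 5/2); label the merged cluster DFY
  updated: d(DFY,GH)=71/6, d(DFY,ITX)=83/9
iteration 6: select DFY,ITX (d=83/9); attach at lengths (29/18, 85/36); label the merged cluster DFITXY
  updated: d(DFITXY,GH)=79/6
iteration 7: select DFITXY,GH (d=79/6); attach at lengths (71/36, 73/12); label the merged cluster DFGHITXY
final tree: (((D:3,(F:1/2,Y:1/2):5/2):29/18,(I:9/4,(T:1/2,X:1/2):7/4):85/36):71/36,(G:1/2,H:1/2):73/12)
total length: 883/36

(((D:3,(F:1/2,Y:1/2):5/2):29/18,(I:9/4,(T:1/2,X:1/2):7/4):85/36):71/36,(G:1/2,H:1/2):73/12)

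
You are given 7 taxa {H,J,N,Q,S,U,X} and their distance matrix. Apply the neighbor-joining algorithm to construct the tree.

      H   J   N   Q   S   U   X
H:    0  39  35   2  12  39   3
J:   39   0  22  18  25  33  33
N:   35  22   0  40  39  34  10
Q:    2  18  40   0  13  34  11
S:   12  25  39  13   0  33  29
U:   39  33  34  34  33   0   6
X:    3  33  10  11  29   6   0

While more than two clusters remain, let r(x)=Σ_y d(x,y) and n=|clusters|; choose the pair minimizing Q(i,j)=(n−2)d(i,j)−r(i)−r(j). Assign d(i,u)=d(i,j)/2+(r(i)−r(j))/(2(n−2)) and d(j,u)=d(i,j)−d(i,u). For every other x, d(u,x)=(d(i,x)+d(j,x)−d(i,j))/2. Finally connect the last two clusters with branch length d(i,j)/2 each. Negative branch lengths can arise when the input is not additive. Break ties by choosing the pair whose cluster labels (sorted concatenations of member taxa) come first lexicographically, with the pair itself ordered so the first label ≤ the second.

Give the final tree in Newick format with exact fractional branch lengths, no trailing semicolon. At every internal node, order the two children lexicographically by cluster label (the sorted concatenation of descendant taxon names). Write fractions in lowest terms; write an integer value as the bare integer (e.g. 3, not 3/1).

step 1: merge (U,X) at d=6, Q=-241; branch lengths U→117/10, X→-57/10; new cluster UX
  updated: d(H,UX)=18, d(J,UX)=30, d(N,UX)=19, d(Q,UX)=39/2, d(S,UX)=28
step 2: merge (J,N) at d=22, Q=-201; branch lengths J→67/8, N→109/8; new cluster JN
  updated: d(H,JN)=26, d(JN,Q)=18, d(JN,S)=21, d(JN,UX)=27/2
step 3: merge (JN,UX) at d=27/2, Q=-117; branch lengths JN→20/3, UX→41/6; new cluster JNUX
  updated: d(H,JNUX)=61/4, d(JNUX,Q)=12, d(JNUX,S)=71/4
step 4: merge (H,Q) at d=2, Q=-209/4; branch lengths H→25/16, Q→7/16; new cluster HQ
  updated: d(HQ,JNUX)=101/8, d(HQ,S)=23/2
step 5: merge (HQ,JNUX) at d=101/8, Q=-335/8; branch lengths HQ→51/16, JNUX→151/16; new cluster HJNQUX
  updated: d(HJNQUX,S)=133/16
step 6: merge (HJNQUX,S) at d=133/16; branch lengths HJNQUX→133/32, S→133/32; new cluster HJNQSUX
final tree: (((H:25/16,Q:7/16):51/16,((J:67/8,N:109/8):20/3,(U:117/10,X:-57/10):41/6):151/16):133/32,S:133/32)
total length: 1031/16

(((H:25/16,Q:7/16):51/16,((J:67/8,N:109/8):20/3,(U:117/10,X:-57/10):41/6):151/16):133/32,S:133/32)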